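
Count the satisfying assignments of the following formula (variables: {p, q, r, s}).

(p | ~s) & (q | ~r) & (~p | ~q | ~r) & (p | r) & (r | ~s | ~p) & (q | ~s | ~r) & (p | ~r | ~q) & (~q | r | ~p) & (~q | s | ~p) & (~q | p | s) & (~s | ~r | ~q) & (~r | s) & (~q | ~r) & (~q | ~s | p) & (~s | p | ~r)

1

There are 2^4 = 16 truth assignments over (p, q, r, s).
Split on q. With q = 1, the clauses containing q are satisfied and ~q drops from the rest; 0 of the 2^3 = 8 assignments to the other variables satisfy what remains.
With q = 0, by the same count on the reduced clause set, 1 assignment works.
Total: 0 + 1 = 1.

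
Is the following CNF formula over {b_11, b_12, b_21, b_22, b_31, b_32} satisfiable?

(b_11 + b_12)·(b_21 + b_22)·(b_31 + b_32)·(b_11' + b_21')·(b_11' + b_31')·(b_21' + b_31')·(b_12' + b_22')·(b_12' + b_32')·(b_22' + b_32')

No, unsatisfiable

Try b_11 = 1.
From the singleton clause (b_21'), b_21 = 0.
From the singleton clause (b_22), b_22 = 1.
From the singleton clause (b_31'), b_31 = 0.
From the singleton clause (b_32), b_32 = 1.
Now (b_32') is unsatisfied and unit — conflict.
That branch fails; take b_11 = 0 instead.
From the singleton clause (b_12), b_12 = 1.
From the singleton clause (b_22'), b_22 = 0.
From the singleton clause (b_21), b_21 = 1.
From the singleton clause (b_31'), b_31 = 0.
From the singleton clause (b_32), b_32 = 1.
Now (b_32') is unsatisfied and unit — conflict.
Neither b_11 = 1 nor b_11 = 0 works.
No assignment satisfies every clause.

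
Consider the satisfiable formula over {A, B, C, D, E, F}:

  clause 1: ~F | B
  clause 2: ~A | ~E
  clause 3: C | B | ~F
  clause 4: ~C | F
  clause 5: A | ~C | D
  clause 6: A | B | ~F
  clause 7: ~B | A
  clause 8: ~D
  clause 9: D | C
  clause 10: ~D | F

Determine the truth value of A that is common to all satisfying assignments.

True

Suppose A = 0.
Unit clause (~B) forces B = 0.
Unit clause (~F) forces F = 0.
Unit clause (~C) forces C = 0.
Unit clause (~D) forces D = 0.
But (D) is also a unit clause — contradiction.
So every satisfying assignment has A = True.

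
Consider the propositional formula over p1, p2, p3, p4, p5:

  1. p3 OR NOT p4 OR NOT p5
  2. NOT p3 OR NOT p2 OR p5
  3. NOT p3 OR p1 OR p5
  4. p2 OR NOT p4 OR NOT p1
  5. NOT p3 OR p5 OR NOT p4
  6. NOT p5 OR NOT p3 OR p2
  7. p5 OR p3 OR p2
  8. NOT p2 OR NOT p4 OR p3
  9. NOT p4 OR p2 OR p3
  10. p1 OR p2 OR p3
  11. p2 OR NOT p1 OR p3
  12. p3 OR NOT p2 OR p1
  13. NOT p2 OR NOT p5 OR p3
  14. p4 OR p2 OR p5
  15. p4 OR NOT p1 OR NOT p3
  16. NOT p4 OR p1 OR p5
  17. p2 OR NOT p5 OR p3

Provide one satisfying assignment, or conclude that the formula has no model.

Case p3 = true:
Case p2 = true:
The clause (p5) is unit, so p5 = true.
Case p4 = false:
The clause (NOT p1) is unit, so p1 = false.
Every clause now holds.

p1 ↦ false; p2 ↦ true; p3 ↦ true; p4 ↦ false; p5 ↦ true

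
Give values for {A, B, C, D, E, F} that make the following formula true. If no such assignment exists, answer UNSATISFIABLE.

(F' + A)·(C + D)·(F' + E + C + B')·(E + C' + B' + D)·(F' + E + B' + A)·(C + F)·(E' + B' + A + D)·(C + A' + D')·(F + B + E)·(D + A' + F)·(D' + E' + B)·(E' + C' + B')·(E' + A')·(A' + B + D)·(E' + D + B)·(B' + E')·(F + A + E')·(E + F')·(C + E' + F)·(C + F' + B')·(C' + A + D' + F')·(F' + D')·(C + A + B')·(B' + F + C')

UNSATISFIABLE

Branch on F: set F = 0.
Unit clause (C) forces C = 1.
Unit clause (B') forces B = 0.
Unit clause (E) forces E = 1.
Unit clause (D') forces D = 0.
But (D) is also a unit clause — contradiction.
Undo F and try F = 1.
Unit clause (A) forces A = 1.
Unit clause (E') forces E = 0.
But (E) is also a unit clause — contradiction.
Neither F = 1 nor F = 0 works.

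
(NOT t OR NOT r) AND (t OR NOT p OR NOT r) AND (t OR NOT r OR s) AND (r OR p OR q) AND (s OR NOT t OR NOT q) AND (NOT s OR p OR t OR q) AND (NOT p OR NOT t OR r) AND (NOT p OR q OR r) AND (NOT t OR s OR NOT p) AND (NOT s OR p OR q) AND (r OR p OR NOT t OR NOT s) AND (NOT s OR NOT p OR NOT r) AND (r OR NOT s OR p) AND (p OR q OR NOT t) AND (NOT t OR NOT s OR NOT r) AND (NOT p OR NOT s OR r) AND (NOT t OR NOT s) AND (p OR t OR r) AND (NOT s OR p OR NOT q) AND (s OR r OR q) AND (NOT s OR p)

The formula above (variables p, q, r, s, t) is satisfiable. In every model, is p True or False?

True

Suppose p = false.
(NOT s) alone gives s = false.
Branch on t: set t = false.
(NOT r) alone gives r = false.
But (r) is also a unit clause — contradiction.
That branch fails; take t = true instead.
(NOT r) alone gives r = false.
(q) alone gives q = true.
But (NOT q) is also a unit clause — contradiction.
Neither t = true nor t = false works.
So every satisfying assignment has p = True.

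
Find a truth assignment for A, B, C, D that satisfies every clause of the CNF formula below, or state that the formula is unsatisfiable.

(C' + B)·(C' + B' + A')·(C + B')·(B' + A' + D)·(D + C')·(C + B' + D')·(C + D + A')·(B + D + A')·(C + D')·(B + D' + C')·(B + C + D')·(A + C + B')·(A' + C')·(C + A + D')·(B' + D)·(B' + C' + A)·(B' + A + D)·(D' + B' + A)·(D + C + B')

Suppose C = 0.
The clause (B') is unit, so B = 0.
The clause (D') is unit, so D = 0.
The clause (A') is unit, so A = 0.
This assignment satisfies each clause.

A=0, B=0, C=0, D=0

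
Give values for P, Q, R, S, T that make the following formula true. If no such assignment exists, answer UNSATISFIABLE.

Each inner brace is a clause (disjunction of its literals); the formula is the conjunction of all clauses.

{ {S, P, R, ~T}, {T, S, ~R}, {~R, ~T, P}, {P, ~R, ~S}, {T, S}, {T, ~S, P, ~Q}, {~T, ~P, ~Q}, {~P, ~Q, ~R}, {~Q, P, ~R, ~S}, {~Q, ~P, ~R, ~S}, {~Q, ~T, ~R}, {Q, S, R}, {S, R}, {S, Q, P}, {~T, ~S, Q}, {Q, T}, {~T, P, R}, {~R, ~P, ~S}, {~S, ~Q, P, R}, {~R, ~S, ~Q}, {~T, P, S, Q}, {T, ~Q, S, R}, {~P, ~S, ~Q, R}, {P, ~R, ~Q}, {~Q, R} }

Case T = 1:
Case R = 1:
From the singleton clause (P), P = 1.
From the singleton clause (~Q), Q = 0.
From the singleton clause (~S), S = 0.
Every clause now holds.

P: 1, Q: 0, R: 1, S: 0, T: 1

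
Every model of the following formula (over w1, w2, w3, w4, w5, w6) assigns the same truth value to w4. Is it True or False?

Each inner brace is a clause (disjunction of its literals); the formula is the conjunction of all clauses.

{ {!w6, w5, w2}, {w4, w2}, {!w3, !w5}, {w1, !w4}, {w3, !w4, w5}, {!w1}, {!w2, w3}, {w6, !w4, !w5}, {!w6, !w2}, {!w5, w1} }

Suppose w4 = true.
From the singleton clause (w1), w1 = true.
But (!w1) is also a unit clause — contradiction.
So every satisfying assignment has w4 = False.

False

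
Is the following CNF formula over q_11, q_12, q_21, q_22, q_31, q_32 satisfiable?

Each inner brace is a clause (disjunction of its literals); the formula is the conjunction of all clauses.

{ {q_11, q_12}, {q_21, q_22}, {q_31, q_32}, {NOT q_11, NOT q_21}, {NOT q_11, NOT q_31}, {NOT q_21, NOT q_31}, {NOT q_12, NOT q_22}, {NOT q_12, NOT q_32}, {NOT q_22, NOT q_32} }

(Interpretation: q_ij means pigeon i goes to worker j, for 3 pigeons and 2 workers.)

Branch on q_11: set q_11 = true.
From the singleton clause (NOT q_21), q_21 = false.
From the singleton clause (q_22), q_22 = true.
From the singleton clause (NOT q_31), q_31 = false.
From the singleton clause (q_32), q_32 = true.
But (NOT q_32) is also a unit clause — contradiction.
So q_11 must be the other value — set q_11 = false.
From the singleton clause (q_12), q_12 = true.
From the singleton clause (NOT q_22), q_22 = false.
From the singleton clause (q_21), q_21 = true.
From the singleton clause (NOT q_31), q_31 = false.
From the singleton clause (q_32), q_32 = true.
But (NOT q_32) is also a unit clause — contradiction.
Both values of q_11 lead to a conflict.
No assignment satisfies every clause.

Unsatisfiable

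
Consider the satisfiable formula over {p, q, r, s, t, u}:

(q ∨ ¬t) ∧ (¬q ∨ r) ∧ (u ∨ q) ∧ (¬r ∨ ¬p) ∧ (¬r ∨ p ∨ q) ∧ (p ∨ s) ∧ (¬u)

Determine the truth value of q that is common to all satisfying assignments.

True

Suppose q = False.
The clause (¬t) is unit, so t = False.
The clause (u) is unit, so u = True.
That conflicts with the unit clause (¬u).
So every satisfying assignment has q = True.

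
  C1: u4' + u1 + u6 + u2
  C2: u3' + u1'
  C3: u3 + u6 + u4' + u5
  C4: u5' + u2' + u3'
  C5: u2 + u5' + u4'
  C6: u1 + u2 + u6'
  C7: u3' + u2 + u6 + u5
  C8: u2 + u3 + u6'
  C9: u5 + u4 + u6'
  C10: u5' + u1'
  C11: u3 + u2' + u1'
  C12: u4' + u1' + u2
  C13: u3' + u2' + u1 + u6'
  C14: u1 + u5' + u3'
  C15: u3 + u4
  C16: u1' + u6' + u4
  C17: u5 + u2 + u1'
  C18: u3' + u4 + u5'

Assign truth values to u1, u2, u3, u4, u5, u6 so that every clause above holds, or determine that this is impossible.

u1=0,  u2=1,  u3=0,  u4=1,  u5=0,  u6=1

Branch on u3: set u3 = 0.
The clause (u4) is unit, so u4 = 1.
Branch on u6: set u6 = 1.
The clause (u2) is unit, so u2 = 1.
The clause (u1') is unit, so u1 = 0.
All clauses hold; u5 can take either value.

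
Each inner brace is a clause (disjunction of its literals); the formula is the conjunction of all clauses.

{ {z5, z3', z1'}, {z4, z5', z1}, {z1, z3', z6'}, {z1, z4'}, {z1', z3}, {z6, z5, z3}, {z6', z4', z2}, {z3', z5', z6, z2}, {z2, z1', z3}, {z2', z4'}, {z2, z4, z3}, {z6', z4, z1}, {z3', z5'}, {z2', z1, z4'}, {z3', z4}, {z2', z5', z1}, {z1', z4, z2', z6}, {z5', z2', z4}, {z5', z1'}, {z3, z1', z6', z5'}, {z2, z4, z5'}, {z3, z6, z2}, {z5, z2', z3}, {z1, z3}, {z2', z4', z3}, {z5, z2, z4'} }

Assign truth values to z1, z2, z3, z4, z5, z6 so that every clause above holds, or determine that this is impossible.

Case z1 = 1:
The clause (z3) is unit, so z3 = 1.
The clause (z5) is unit, so z5 = 1.
That conflicts with the unit clause (z5').
Backtrack on z1: now try z1 = 0.
The clause (z4') is unit, so z4 = 0.
The clause (z5') is unit, so z5 = 0.
The clause (z6') is unit, so z6 = 0.
The clause (z3) is unit, so z3 = 1.
That conflicts with the unit clause (z3').
Both values of z1 lead to a conflict.

UNSATISFIABLE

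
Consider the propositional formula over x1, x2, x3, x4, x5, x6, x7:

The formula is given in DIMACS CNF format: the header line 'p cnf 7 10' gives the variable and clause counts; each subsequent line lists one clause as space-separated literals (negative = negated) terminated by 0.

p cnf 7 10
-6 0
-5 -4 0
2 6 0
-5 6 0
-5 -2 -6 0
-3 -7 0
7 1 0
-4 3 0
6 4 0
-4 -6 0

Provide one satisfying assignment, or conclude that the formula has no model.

x1=True; x2=True; x3=True; x4=True; x5=False; x6=False; x7=False

Unit clause (¬x6) forces x6 = False.
Unit clause (x2) forces x2 = True.
Unit clause (¬x5) forces x5 = False.
Unit clause (x4) forces x4 = True.
Unit clause (x3) forces x3 = True.
Unit clause (¬x7) forces x7 = False.
Unit clause (x1) forces x1 = True.
Every clause now holds.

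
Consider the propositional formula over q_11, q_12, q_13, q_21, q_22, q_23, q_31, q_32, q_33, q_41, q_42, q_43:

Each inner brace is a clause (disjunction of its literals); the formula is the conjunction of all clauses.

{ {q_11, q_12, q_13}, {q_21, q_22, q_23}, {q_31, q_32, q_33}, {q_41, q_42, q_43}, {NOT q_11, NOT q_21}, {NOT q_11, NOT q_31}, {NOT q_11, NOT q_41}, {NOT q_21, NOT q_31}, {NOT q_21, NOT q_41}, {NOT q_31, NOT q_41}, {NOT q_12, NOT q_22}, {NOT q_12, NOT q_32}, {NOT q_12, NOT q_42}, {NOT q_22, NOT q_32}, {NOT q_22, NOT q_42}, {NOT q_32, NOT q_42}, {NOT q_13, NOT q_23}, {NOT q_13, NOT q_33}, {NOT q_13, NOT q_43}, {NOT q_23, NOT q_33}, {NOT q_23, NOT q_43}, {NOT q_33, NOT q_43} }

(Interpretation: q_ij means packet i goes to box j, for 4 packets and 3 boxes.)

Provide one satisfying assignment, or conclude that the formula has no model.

Branch on q_11: set q_11 = false.
Branch on q_12: set q_12 = true.
From the singleton clause (NOT q_22), q_22 = false.
From the singleton clause (NOT q_32), q_32 = false.
From the singleton clause (NOT q_42), q_42 = false.
Branch on q_21: set q_21 = true.
From the singleton clause (NOT q_31), q_31 = false.
From the singleton clause (q_33), q_33 = true.
From the singleton clause (NOT q_41), q_41 = false.
From the singleton clause (q_43), q_43 = true.
That conflicts with the unit clause (NOT q_43).
Undo q_21 and try q_21 = false.
From the singleton clause (q_23), q_23 = true.
From the singleton clause (NOT q_13), q_13 = false.
From the singleton clause (NOT q_33), q_33 = false.
From the singleton clause (q_31), q_31 = true.
From the singleton clause (NOT q_41), q_41 = false.
From the singleton clause (q_43), q_43 = true.
That conflicts with the unit clause (NOT q_43).
Neither q_21 = true nor q_21 = false works.
Undo q_12 and try q_12 = false.
From the singleton clause (q_13), q_13 = true.
From the singleton clause (NOT q_23), q_23 = false.
From the singleton clause (NOT q_33), q_33 = false.
From the singleton clause (NOT q_43), q_43 = false.
Branch on q_21: set q_21 = true.
From the singleton clause (NOT q_31), q_31 = false.
From the singleton clause (q_32), q_32 = true.
From the singleton clause (NOT q_41), q_41 = false.
From the singleton clause (q_42), q_42 = true.
That conflicts with the unit clause (NOT q_42).
Undo q_21 and try q_21 = false.
From the singleton clause (q_22), q_22 = true.
From the singleton clause (NOT q_32), q_32 = false.
From the singleton clause (q_31), q_31 = true.
From the singleton clause (NOT q_41), q_41 = false.
From the singleton clause (q_42), q_42 = true.
That conflicts with the unit clause (NOT q_42).
Neither q_21 = true nor q_21 = false works.
Neither q_12 = true nor q_12 = false works.
Undo q_11 and try q_11 = true.
From the singleton clause (NOT q_21), q_21 = false.
From the singleton clause (NOT q_31), q_31 = false.
From the singleton clause (NOT q_41), q_41 = false.
Branch on q_22: set q_22 = true.
From the singleton clause (NOT q_12), q_12 = false.
From the singleton clause (NOT q_32), q_32 = false.
From the singleton clause (q_33), q_33 = true.
From the singleton clause (NOT q_42), q_42 = false.
From the singleton clause (q_43), q_43 = true.
That conflicts with the unit clause (NOT q_43).
Undo q_22 and try q_22 = false.
From the singleton clause (q_23), q_23 = true.
From the singleton clause (NOT q_13), q_13 = false.
From the singleton clause (NOT q_33), q_33 = false.
From the singleton clause (q_32), q_32 = true.
From the singleton clause (NOT q_12), q_12 = false.
From the singleton clause (NOT q_42), q_42 = false.
From the singleton clause (q_43), q_43 = true.
That conflicts with the unit clause (NOT q_43).
Neither q_22 = true nor q_22 = false works.
Neither q_11 = true nor q_11 = false works.

UNSATISFIABLE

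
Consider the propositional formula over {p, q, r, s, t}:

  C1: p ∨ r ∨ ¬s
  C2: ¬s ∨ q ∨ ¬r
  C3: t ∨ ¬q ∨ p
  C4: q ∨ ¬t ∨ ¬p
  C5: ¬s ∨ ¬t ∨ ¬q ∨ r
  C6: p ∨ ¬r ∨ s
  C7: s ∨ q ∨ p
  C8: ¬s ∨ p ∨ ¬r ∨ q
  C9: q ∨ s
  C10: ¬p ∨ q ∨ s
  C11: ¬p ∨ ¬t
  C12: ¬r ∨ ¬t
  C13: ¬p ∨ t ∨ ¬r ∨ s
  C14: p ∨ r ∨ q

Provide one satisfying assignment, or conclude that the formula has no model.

p ↦ True, q ↦ True, r ↦ False, s ↦ False, t ↦ False

Try q = True.
Try t = False.
The clause (p) is unit, so p = True.
Try r = False.
All clauses hold; s can take either value.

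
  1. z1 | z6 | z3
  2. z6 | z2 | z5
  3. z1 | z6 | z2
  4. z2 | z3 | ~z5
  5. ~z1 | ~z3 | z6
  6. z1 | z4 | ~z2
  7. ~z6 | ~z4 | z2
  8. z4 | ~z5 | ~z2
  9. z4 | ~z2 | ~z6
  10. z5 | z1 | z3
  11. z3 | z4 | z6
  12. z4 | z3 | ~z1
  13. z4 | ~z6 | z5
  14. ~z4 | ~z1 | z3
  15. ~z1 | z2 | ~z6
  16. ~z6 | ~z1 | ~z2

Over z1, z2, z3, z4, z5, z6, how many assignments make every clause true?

There are 2^6 = 64 truth assignments over (z1, z2, z3, z4, z5, z6).
Split on z4. With z4 = 1, the clauses containing z4 are satisfied and ~z4 drops from the rest; 5 of the 2^5 = 32 assignments to the other variables satisfy what remains.
With z4 = 0, by the same count on the reduced clause set, 1 assignment works.
(One model: z1=F, z2=F, z3=T, z4=F, z5=T, z6=T.)
Total: 5 + 1 = 6.

6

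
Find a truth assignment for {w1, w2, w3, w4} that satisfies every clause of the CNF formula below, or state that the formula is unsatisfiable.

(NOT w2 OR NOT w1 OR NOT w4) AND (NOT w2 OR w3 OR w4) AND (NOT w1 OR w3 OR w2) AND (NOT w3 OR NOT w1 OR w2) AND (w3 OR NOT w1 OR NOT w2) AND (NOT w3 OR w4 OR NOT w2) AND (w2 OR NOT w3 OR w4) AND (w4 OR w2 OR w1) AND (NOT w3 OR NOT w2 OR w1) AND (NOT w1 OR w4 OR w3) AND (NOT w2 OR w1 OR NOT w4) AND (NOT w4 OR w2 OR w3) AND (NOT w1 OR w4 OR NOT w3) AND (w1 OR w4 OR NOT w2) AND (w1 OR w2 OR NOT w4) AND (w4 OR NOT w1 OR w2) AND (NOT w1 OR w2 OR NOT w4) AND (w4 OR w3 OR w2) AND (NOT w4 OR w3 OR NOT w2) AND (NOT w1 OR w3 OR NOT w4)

Branch on w2: set w2 = false.
Branch on w1: set w1 = false.
The clause (w4) is unit, so w4 = true.
But (NOT w4) is also a unit clause — contradiction.
Backtrack on w1: now try w1 = true.
The clause (w3) is unit, so w3 = true.
But (NOT w3) is also a unit clause — contradiction.
Either choice for w1 ends in contradiction.
Backtrack on w2: now try w2 = true.
Branch on w1: set w1 = false.
The clause (NOT w3) is unit, so w3 = false.
The clause (w4) is unit, so w4 = true.
But (NOT w4) is also a unit clause — contradiction.
Backtrack on w1: now try w1 = true.
The clause (NOT w4) is unit, so w4 = false.
The clause (w3) is unit, so w3 = true.
But (NOT w3) is also a unit clause — contradiction.
Either choice for w1 ends in contradiction.
Either choice for w2 ends in contradiction.

UNSATISFIABLE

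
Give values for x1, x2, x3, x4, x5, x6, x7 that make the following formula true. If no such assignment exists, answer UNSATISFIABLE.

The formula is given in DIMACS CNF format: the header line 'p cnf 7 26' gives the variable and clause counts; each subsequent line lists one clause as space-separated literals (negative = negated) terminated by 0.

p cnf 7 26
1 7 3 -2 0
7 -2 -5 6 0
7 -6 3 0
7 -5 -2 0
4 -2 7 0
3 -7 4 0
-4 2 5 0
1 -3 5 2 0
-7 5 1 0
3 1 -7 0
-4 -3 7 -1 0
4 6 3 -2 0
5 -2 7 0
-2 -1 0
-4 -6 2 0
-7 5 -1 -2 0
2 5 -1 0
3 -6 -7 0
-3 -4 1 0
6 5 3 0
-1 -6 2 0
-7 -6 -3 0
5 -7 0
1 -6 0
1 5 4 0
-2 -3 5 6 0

x1: True, x2: False, x3: False, x4: True, x5: True, x6: False, x7: False

Case x2 = False:
Case x4 = True:
(x5) alone gives x5 = True.
(¬x6) alone gives x6 = False.
Case x3 = False:
Case x1 = True:
No clause remains; x7 is free.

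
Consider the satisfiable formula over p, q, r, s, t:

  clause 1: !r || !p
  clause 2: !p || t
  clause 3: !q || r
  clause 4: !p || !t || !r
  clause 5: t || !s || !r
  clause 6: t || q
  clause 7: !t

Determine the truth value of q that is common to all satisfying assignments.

True

Suppose q = false.
Unit clause (t) forces t = true.
Now (!t) is unsatisfied and unit — conflict.
So every satisfying assignment has q = True.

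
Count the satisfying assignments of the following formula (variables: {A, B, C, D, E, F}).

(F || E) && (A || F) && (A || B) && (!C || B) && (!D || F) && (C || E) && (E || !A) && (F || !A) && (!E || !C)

8

There are 2^6 = 64 truth assignments over (A, B, C, D, E, F).
Split on F. With F = true, the clauses containing F are satisfied and !F drops from the rest; 8 of the 2^5 = 32 assignments to the other variables satisfy what remains.
With F = false, by the same count on the reduced clause set, 0 assignments work.
(One model: A=F, B=T, C=F, D=F, E=T, F=T.)
Total: 8 + 0 = 8.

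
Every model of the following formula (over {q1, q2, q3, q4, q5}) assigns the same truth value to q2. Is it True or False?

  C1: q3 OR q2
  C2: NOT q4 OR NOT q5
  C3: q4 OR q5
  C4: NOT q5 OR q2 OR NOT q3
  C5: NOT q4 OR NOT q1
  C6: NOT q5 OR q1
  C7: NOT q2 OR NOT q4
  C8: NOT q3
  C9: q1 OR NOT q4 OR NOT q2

True

Suppose q2 = false.
The clause (q3) is unit, so q3 = true.
Now (NOT q3) is unsatisfied and unit — conflict.
So every satisfying assignment has q2 = True.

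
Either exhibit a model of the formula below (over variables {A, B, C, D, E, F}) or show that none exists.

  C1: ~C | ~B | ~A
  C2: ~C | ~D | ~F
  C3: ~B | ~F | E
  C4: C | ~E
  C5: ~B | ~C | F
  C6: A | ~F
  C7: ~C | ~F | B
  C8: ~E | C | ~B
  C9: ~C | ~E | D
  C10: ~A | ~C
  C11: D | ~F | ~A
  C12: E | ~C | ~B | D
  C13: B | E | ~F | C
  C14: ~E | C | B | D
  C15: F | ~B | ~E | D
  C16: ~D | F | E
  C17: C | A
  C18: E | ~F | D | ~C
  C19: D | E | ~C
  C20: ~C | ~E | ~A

Suppose C = 0.
The clause (~E) is unit, so E = 0.
The clause (A) is unit, so A = 1.
Suppose B = 1.
The clause (~F) is unit, so F = 0.
The clause (~D) is unit, so D = 0.
This assignment satisfies each clause.

A=1; B=1; C=0; D=0; E=0; F=0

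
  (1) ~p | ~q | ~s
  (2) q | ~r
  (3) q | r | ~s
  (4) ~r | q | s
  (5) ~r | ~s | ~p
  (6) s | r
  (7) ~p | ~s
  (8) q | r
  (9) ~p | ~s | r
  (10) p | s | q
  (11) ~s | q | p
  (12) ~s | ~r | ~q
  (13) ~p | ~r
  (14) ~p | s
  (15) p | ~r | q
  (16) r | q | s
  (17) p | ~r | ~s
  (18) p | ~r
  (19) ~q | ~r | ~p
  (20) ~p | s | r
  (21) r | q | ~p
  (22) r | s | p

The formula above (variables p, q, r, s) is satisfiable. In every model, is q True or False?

Suppose q = 0.
From the singleton clause (~r), r = 0.
But (r) is also a unit clause — contradiction.
So every satisfying assignment has q = True.

True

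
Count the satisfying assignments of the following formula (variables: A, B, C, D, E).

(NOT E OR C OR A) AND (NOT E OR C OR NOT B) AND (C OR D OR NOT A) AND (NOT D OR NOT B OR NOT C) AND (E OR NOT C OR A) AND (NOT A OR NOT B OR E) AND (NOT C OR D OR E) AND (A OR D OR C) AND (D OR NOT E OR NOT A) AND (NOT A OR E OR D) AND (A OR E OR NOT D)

There are 2^5 = 32 truth assignments over (A, B, C, D, E).
Split on A. With A = true, the clauses containing A are satisfied and NOT A drops from the rest; 4 of the 2^4 = 16 assignments to the other variables satisfy what remains.
With A = false, by the same count on the reduced clause set, 3 assignments work.
Total: 4 + 3 = 7.

7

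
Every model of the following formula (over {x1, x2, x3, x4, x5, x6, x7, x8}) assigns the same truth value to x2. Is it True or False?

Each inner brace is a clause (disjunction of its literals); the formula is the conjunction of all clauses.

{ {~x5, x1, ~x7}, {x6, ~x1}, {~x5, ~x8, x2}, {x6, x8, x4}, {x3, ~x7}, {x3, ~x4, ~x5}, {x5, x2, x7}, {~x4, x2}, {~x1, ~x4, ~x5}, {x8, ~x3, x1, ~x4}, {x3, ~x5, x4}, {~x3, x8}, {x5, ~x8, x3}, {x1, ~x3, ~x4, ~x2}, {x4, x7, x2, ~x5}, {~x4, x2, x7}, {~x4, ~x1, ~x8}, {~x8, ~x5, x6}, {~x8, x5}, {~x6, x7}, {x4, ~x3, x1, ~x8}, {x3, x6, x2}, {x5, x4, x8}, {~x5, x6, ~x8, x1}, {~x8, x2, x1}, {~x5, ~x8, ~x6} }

True

Suppose x2 = 0.
From the singleton clause (~x4), x4 = 0.
Try x6 = 1.
From the singleton clause (x7), x7 = 1.
From the singleton clause (x3), x3 = 1.
From the singleton clause (x8), x8 = 1.
From the singleton clause (~x5), x5 = 0.
But (x5) is also a unit clause — contradiction.
Undo x6 and try x6 = 0.
From the singleton clause (~x1), x1 = 0.
From the singleton clause (x8), x8 = 1.
But (~x8) is also a unit clause — contradiction.
Both values of x6 lead to a conflict.
So every satisfying assignment has x2 = True.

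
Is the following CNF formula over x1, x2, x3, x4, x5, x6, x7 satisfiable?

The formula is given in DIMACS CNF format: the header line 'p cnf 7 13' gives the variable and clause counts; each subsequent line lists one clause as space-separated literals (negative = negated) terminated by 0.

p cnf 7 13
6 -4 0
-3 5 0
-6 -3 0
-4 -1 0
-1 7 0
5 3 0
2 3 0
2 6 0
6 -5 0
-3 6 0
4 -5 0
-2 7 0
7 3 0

Satisfiable

Branch on x6: set x6 = True.
Unit clause (¬x3) forces x3 = False.
Unit clause (x5) forces x5 = True.
Unit clause (x2) forces x2 = True.
Unit clause (x4) forces x4 = True.
Unit clause (¬x1) forces x1 = False.
Unit clause (x7) forces x7 = True.
This assignment satisfies each clause.
A satisfying assignment: x1: False; x2: True; x3: False; x4: True; x5: True; x6: True; x7: True.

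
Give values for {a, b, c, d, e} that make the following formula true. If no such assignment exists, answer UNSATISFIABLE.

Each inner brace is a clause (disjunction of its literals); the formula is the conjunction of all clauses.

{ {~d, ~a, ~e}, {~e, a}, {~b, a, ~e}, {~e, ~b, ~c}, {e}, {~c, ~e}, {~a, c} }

(e) alone gives e = 1.
(a) alone gives a = 1.
(~d) alone gives d = 0.
(~c) alone gives c = 0.
Now (c) is unsatisfied and unit — conflict.

UNSATISFIABLE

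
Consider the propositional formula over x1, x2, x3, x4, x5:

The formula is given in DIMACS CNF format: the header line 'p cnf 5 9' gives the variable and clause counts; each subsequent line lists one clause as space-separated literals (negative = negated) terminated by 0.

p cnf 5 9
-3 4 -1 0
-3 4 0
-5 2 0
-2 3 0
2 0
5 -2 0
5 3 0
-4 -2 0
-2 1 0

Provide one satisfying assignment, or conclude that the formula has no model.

Unit clause (x2) forces x2 = True.
Unit clause (x3) forces x3 = True.
Unit clause (x4) forces x4 = True.
Now (¬x4) is unsatisfied and unit — conflict.

UNSATISFIABLE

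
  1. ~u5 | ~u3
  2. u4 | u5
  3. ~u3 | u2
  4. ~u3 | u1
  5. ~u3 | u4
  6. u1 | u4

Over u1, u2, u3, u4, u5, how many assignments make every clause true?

11

There are 2^5 = 32 truth assignments over (u1, u2, u3, u4, u5).
Split on u2. With u2 = 1, the clauses containing u2 are satisfied and ~u2 drops from the rest; 6 of the 2^4 = 16 assignments to the other variables satisfy what remains.
With u2 = 0, by the same count on the reduced clause set, 5 assignments work.
Total: 6 + 5 = 11.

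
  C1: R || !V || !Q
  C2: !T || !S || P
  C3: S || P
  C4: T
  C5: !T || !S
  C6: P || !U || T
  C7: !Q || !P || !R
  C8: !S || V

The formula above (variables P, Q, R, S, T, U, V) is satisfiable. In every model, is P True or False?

Suppose P = false.
From the singleton clause (S), S = true.
From the singleton clause (!T), T = false.
That conflicts with the unit clause (T).
So every satisfying assignment has P = True.

True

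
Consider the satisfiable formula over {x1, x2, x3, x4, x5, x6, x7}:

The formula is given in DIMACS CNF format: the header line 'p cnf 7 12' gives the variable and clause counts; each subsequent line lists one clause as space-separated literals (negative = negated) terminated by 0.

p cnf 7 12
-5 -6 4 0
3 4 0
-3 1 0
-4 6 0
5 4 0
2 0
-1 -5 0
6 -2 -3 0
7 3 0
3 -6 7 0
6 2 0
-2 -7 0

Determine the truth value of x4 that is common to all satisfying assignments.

True

Suppose x4 = False.
The clause (x3) is unit, so x3 = True.
The clause (x1) is unit, so x1 = True.
The clause (x5) is unit, so x5 = True.
That conflicts with the unit clause (¬x5).
So every satisfying assignment has x4 = True.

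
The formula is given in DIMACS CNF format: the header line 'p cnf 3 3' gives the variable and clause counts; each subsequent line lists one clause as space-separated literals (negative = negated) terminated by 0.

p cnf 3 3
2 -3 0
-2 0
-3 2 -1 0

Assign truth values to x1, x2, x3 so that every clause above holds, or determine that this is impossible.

x1 ↦ True; x2 ↦ False; x3 ↦ False

From the singleton clause (¬x2), x2 = False.
From the singleton clause (¬x3), x3 = False.
Every clause is now satisfied; x1 is unconstrained.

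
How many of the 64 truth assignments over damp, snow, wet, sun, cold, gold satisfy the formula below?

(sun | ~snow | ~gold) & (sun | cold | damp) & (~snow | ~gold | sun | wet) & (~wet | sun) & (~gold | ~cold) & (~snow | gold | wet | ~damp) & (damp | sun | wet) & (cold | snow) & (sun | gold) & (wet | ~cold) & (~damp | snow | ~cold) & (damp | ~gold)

8

There are 2^6 = 64 truth assignments over (damp, snow, wet, sun, cold, gold).
Split on damp. With damp = 1, the clauses containing damp are satisfied and ~damp drops from the rest; 4 of the 2^5 = 32 assignments to the other variables satisfy what remains.
With damp = 0, by the same count on the reduced clause set, 4 assignments work.
(One model: damp=F, snow=F, wet=T, sun=T, cold=T, gold=F.)
Total: 4 + 4 = 8.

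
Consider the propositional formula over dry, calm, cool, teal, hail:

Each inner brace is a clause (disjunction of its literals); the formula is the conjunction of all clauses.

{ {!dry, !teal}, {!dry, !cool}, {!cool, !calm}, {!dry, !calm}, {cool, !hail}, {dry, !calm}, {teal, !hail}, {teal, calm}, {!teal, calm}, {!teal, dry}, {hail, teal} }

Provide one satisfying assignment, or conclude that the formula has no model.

Branch on dry: set dry = false.
(!calm) alone gives calm = false.
(teal) alone gives teal = true.
But (!teal) is also a unit clause — contradiction.
So dry must be the other value — set dry = true.
(!teal) alone gives teal = false.
(!cool) alone gives cool = false.
(!calm) alone gives calm = false.
But (calm) is also a unit clause — contradiction.
Neither dry = true nor dry = false works.

UNSATISFIABLE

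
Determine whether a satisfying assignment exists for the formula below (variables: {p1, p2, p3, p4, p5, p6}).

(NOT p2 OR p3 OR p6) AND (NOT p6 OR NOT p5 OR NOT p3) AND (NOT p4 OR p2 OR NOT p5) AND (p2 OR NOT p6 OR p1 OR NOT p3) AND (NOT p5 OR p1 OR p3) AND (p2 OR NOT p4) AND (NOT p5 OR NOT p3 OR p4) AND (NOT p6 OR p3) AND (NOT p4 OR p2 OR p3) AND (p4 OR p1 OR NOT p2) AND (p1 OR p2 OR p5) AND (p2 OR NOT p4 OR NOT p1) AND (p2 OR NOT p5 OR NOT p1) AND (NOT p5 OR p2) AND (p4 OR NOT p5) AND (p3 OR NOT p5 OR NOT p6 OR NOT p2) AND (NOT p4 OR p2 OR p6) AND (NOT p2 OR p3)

Branch on p2: set p2 = true.
(p3) alone gives p3 = true.
Branch on p6: set p6 = true.
(NOT p5) alone gives p5 = false.
Branch on p4: set p4 = true.
No clause remains; p1 is free.
A satisfying assignment: p1=false; p2=true; p3=true; p4=true; p5=false; p6=true.

Yes, satisfiable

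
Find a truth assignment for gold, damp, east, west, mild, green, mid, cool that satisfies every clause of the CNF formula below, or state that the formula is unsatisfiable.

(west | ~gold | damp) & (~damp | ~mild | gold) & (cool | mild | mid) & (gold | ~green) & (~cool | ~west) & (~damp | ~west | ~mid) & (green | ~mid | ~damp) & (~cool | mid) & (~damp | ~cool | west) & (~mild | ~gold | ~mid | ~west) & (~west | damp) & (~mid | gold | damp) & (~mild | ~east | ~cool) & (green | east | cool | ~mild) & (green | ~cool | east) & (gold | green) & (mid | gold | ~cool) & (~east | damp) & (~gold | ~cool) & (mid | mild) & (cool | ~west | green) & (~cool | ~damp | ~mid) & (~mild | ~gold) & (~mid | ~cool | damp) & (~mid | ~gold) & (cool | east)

UNSATISFIABLE

Suppose gold = 1.
The clause (~cool) is unit, so cool = 0.
The clause (~mild) is unit, so mild = 0.
The clause (mid) is unit, so mid = 1.
Now (~mid) is unsatisfied and unit — conflict.
So gold must be the other value — set gold = 0.
The clause (~green) is unit, so green = 0.
Now (green) is unsatisfied and unit — conflict.
Either choice for gold ends in contradiction.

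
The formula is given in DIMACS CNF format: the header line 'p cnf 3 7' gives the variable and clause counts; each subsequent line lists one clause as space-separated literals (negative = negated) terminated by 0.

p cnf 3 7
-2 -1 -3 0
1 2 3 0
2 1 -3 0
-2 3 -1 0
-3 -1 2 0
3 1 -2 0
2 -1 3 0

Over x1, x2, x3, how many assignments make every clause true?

There are 2^3 = 8 truth assignments over (x1, x2, x3).
Check each against the 7 clauses (columns in the order x1, x2, x3):
  F F F  ✗ fails (x1 ∨ x2 ∨ x3)
  F F T  ✗ fails (x2 ∨ x1 ∨ ¬x3)
  F T F  ✗ fails (x3 ∨ x1 ∨ ¬x2)
  F T T  ✓ satisfies all
  T F F  ✗ fails (x2 ∨ ¬x1 ∨ x3)
  T F T  ✗ fails (¬x3 ∨ ¬x1 ∨ x2)
  T T F  ✗ fails (¬x2 ∨ x3 ∨ ¬x1)
  T T T  ✗ fails (¬x2 ∨ ¬x1 ∨ ¬x3)
1 of the 8 rows is a model.

1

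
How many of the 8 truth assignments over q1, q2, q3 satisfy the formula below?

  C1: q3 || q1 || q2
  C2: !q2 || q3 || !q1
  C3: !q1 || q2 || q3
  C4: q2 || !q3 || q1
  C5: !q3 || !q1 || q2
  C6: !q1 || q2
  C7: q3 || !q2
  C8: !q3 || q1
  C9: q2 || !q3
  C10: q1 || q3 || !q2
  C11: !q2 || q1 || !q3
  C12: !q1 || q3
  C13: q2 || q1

1

There are 2^3 = 8 truth assignments over (q1, q2, q3).
Check each against the 13 clauses (columns in the order q1, q2, q3):
  F F F  ✗ fails (q3 || q1 || q2)
  F F T  ✗ fails (q2 || !q3 || q1)
  F T F  ✗ fails (q3 || !q2)
  F T T  ✗ fails (!q3 || q1)
  T F F  ✗ fails (!q1 || q2 || q3)
  T F T  ✗ fails (!q3 || !q1 || q2)
  T T F  ✗ fails (!q2 || q3 || !q1)
  T T T  ✓ satisfies all
1 of the 8 rows is a model.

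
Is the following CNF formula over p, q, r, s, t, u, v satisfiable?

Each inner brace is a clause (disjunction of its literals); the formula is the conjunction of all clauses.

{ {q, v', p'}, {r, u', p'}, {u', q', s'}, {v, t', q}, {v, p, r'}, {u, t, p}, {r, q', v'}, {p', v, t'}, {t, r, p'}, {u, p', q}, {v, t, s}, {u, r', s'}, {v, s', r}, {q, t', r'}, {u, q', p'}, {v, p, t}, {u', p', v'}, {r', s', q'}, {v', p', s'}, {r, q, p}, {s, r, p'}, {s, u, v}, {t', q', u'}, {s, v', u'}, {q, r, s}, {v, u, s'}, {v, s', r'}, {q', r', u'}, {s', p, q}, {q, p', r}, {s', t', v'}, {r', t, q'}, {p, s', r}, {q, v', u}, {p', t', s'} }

Suppose q = 1.
Suppose u = 0.
The clause (p') is unit, so p = 0.
The clause (t) is unit, so t = 1.
Suppose v = 1.
The clause (r) is unit, so r = 1.
The clause (s') is unit, so s = 0.
Every clause now holds.
A satisfying assignment: p: 0,  q: 1,  r: 1,  s: 0,  t: 1,  u: 0,  v: 1.

Yes, satisfiable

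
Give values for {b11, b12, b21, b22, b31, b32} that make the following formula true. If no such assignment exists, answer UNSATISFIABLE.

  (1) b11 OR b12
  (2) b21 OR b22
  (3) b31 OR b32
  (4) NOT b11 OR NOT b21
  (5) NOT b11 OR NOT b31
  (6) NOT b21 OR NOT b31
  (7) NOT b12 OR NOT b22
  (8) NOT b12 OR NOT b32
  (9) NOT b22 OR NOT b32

UNSATISFIABLE

Suppose b11 = true.
(NOT b21) alone gives b21 = false.
(b22) alone gives b22 = true.
(NOT b31) alone gives b31 = false.
(b32) alone gives b32 = true.
But (NOT b32) is also a unit clause — contradiction.
So b11 must be the other value — set b11 = false.
(b12) alone gives b12 = true.
(NOT b22) alone gives b22 = false.
(b21) alone gives b21 = true.
(NOT b31) alone gives b31 = false.
(b32) alone gives b32 = true.
But (NOT b32) is also a unit clause — contradiction.
Neither b11 = true nor b11 = false works.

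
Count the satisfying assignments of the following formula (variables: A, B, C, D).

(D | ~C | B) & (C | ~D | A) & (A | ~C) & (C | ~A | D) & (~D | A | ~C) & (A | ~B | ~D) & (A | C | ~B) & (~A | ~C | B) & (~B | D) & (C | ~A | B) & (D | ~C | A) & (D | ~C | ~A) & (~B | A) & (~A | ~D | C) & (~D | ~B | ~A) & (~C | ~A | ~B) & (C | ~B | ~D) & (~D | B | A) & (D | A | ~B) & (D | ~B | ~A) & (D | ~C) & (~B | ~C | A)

There are 2^4 = 16 truth assignments over (A, B, C, D).
Check each against the 22 clauses (columns in the order A, B, C, D):
  F F F F  ✓ satisfies all
  F F F T  ✗ fails (C | ~D | A)
  F F T F  ✗ fails (D | ~C | B)
  F F T T  ✗ fails (A | ~C)
  F T F F  ✗ fails (A | C | ~B)
  F T F T  ✗ fails (C | ~D | A)
  F T T F  ✗ fails (A | ~C)
  F T T T  ✗ fails (A | ~C)
  T F F F  ✗ fails (C | ~A | D)
  T F F T  ✗ fails (C | ~A | B)
  T F T F  ✗ fails (D | ~C | B)
  T F T T  ✗ fails (~A | ~C | B)
  T T F F  ✗ fails (C | ~A | D)
  T T F T  ✗ fails (~A | ~D | C)
  T T T F  ✗ fails (~B | D)
  T T T T  ✗ fails (~D | ~B | ~A)
1 of the 16 rows is a model.

1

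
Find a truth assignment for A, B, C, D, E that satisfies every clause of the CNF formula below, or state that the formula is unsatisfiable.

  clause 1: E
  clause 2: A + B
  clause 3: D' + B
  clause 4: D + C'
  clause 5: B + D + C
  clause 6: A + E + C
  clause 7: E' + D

Unit clause (E) forces E = 1.
Unit clause (D) forces D = 1.
Unit clause (B) forces B = 1.
All clauses hold; A, C can take either value.

A: 0,  B: 1,  C: 1,  D: 1,  E: 1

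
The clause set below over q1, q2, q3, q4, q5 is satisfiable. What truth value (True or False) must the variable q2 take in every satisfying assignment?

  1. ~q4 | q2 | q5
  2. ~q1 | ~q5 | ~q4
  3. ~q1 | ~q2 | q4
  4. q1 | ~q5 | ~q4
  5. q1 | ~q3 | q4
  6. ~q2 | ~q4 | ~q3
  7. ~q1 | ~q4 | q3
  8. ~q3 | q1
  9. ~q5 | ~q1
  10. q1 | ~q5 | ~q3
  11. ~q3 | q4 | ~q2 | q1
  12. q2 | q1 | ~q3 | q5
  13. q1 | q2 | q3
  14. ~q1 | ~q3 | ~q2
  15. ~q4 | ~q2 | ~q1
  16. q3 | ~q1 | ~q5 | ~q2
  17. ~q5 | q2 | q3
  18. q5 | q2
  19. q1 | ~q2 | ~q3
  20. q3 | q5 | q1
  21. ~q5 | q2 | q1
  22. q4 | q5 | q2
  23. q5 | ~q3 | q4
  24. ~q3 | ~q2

Suppose q2 = 0.
Unit clause (q5) forces q5 = 1.
Unit clause (~q1) forces q1 = 0.
But (q1) is also a unit clause — contradiction.
So every satisfying assignment has q2 = True.

True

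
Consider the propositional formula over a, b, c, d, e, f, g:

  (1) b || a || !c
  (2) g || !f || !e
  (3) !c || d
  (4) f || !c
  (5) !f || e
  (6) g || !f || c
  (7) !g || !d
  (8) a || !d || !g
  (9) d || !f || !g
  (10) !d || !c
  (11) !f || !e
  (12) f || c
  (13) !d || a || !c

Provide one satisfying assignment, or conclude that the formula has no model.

Try c = false.
The clause (f) is unit, so f = true.
The clause (e) is unit, so e = true.
But (!e) is also a unit clause — contradiction.
Undo c and try c = true.
The clause (d) is unit, so d = true.
But (!d) is also a unit clause — contradiction.
Both values of c lead to a conflict.

UNSATISFIABLE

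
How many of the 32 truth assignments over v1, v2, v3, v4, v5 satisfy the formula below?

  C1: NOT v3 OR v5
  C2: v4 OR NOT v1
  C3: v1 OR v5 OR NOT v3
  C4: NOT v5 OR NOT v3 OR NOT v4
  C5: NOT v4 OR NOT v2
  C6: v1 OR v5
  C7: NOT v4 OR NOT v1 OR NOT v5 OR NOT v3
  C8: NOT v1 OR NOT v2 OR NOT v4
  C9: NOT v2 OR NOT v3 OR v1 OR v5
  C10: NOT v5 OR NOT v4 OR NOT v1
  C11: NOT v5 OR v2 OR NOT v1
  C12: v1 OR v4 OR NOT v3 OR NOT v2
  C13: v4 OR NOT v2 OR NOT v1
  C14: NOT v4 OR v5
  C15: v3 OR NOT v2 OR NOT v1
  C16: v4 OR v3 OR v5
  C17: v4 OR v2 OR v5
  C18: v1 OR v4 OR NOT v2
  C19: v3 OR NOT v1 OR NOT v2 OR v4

3

There are 2^5 = 32 truth assignments over (v1, v2, v3, v4, v5).
Split on v5. With v5 = true, the clauses containing v5 are satisfied and NOT v5 drops from the rest; 3 of the 2^4 = 16 assignments to the other variables satisfy what remains.
With v5 = false, by the same count on the reduced clause set, 0 assignments work.
Total: 3 + 0 = 3.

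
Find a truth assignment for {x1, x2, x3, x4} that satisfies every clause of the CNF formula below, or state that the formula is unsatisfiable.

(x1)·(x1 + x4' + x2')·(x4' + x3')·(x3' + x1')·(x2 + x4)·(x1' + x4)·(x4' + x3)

Unit clause (x1) forces x1 = 1.
Unit clause (x3') forces x3 = 0.
Unit clause (x4) forces x4 = 1.
But (x4') is also a unit clause — contradiction.

UNSATISFIABLE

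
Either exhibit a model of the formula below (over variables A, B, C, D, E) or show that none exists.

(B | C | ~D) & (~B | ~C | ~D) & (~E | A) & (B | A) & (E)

A=1; B=1; C=0; D=0; E=1

From the singleton clause (E), E = 1.
From the singleton clause (A), A = 1.
Branch on B: set B = 1.
Branch on C: set C = 0.
No clause remains; D is free.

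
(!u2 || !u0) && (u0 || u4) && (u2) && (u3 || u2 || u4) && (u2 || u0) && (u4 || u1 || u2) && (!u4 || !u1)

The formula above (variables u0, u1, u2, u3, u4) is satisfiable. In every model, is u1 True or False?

Suppose u1 = true.
The clause (u2) is unit, so u2 = true.
The clause (!u0) is unit, so u0 = false.
The clause (u4) is unit, so u4 = true.
But (!u4) is also a unit clause — contradiction.
So every satisfying assignment has u1 = False.

False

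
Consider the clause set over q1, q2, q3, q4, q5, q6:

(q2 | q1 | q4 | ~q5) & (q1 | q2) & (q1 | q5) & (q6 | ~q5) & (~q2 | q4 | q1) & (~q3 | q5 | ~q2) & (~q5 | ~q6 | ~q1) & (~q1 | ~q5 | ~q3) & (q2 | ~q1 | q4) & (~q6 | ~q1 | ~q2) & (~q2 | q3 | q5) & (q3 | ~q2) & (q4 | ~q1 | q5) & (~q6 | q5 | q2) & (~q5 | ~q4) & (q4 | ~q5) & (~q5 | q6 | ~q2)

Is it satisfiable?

Branch on q1: set q1 = 1.
Branch on q6: set q6 = 0.
From the singleton clause (~q5), q5 = 0.
From the singleton clause (q4), q4 = 1.
Branch on q3: set q3 = 0.
From the singleton clause (~q2), q2 = 0.
Every clause now holds.
A satisfying assignment: q1=1, q2=0, q3=0, q4=1, q5=0, q6=0.

Satisfiable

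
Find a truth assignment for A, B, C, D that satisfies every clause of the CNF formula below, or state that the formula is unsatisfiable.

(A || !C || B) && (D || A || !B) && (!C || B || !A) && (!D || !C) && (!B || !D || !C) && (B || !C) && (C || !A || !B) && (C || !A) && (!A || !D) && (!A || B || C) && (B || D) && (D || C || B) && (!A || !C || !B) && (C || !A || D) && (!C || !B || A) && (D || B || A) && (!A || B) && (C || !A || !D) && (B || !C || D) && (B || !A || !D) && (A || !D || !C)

A ↦ false; B ↦ false; C ↦ false; D ↦ true

Try D = true.
From the singleton clause (!C), C = false.
From the singleton clause (!A), A = false.
All clauses hold; B can take either value.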